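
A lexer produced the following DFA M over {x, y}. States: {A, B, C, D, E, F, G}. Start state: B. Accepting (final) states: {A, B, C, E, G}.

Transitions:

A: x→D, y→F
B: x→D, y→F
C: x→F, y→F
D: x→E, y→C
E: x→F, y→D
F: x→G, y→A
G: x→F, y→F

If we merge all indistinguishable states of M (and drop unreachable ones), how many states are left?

All states are reachable from the start state.
Start with accepting vs non-accepting: {A,B,C,E,G} | {D,F}.
The partition is now stable with 2 blocks: {A,B,C,E,G} | {D,F}.

2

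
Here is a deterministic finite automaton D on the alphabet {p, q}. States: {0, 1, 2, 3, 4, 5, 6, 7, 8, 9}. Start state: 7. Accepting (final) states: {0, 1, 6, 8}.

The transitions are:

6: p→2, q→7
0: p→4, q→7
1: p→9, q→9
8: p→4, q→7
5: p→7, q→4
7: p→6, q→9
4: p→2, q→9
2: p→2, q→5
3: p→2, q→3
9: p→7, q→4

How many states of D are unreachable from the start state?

No path from 7 leads to 0, 1, 3, 8; the other 6 states are all reachable.

4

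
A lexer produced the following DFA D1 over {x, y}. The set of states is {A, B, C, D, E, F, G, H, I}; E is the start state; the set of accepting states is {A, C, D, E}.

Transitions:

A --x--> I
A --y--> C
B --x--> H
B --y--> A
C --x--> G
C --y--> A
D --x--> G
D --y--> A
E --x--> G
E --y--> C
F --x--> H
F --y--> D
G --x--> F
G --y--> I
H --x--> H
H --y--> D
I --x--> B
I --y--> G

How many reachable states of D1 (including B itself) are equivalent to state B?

Every state is reachable, so we keep all 9.
Initial partition by acceptance: {A,C,D,E} | {B,F,G,H,I}.
On input y, block {B,F,G,H,I} splits into {B,F,H} and {G,I}.
No further refinement is possible. Final partition (3 blocks): {A,C,D,E} | {B,F,H} | {G,I}.
State B belongs to the block {B,F,H}, which has 3 states.

3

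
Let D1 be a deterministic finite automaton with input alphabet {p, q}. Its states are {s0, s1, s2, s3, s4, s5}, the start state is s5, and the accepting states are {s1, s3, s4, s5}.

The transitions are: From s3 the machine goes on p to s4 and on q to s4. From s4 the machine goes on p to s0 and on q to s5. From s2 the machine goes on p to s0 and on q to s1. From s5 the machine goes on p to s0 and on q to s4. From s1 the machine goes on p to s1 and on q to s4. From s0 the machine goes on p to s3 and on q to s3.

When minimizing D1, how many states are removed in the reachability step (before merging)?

2

BFS from s5 reaches {s0, s3, s4, s5}; the 2 state(s) s1, s2 are never visited.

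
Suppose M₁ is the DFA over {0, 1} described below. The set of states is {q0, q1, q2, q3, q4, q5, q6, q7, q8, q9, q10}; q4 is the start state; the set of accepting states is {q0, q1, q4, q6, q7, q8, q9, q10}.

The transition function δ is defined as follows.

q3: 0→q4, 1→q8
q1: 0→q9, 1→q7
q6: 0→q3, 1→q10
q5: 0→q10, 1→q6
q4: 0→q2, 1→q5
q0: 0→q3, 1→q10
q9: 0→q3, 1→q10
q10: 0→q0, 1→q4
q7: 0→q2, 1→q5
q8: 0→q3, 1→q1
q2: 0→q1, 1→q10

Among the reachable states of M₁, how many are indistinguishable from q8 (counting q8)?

All states are reachable from the start state.
P0 = {q0,q1,q4,q6,q7,q8,q9,q10} | {q2,q3,q5}.
Split {q0,q1,q4,q6,q7,q8,q9,q10} by δ(·,0) → {q0,q4,q6,q7,q8,q9} and {q1,q10}.
Refine {q0,q4,q6,q7,q8,q9} on symbol 1: members go to different blocks, giving {q0,q6,q8,q9} and {q4,q7}.
On input 0, block {q2,q3,q5} splits into {q2,q5} and {q3}.
On input 1, block {q2,q5} splits into {q2} and {q5}.
Stable partition: {q0,q6,q8,q9} | {q2} | {q1,q10} | {q4,q7} | {q3} | {q5} — 6 equivalence classes.
The equivalence class containing q8 is {q0,q6,q8,q9}, of size 4.

4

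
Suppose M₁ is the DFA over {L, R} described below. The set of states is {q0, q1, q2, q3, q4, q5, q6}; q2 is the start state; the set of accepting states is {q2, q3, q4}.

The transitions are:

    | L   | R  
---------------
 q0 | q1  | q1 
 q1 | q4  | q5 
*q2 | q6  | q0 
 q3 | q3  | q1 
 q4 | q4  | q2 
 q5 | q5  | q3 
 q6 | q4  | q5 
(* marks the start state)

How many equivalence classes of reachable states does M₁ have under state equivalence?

6

P0 = {q2,q3,q4} | {q0,q1,q5,q6}.
Split {q2,q3,q4} by δ(·,L) → {q3,q4} and {q2}.
Refine {q3,q4} on symbol R: members go to different blocks, giving {q3} and {q4}.
On input L, block {q0,q1,q5,q6} splits into {q0,q5} and {q1,q6}.
Split {q0,q5} by δ(·,L) → {q0} and {q5}.
The partition is now stable with 6 blocks: {q3} | {q0} | {q2} | {q4} | {q1,q6} | {q5}.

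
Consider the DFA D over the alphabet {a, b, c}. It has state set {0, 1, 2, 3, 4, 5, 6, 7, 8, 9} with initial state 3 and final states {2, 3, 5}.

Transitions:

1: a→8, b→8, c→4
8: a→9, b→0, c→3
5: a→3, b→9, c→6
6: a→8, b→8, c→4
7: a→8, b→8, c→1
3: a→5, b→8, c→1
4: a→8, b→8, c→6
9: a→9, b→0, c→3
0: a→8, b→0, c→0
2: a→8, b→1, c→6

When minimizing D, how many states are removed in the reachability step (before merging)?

2

Starting at 3 and following transitions, the reachable set is {0, 1, 3, 4, 5, 6, 8, 9}. That leaves 2, 7 unreachable — 2 in total.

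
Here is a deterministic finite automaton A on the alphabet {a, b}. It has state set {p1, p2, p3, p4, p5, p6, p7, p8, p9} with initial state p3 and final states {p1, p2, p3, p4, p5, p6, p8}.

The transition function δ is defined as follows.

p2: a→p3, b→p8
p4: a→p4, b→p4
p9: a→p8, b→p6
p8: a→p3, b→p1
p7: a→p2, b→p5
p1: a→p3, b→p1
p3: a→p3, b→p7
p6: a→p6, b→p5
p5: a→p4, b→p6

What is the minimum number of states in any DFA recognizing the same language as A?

First remove the unreachable states {p9}; 8 states remain.
Start with accepting vs non-accepting: {p1,p2,p3,p4,p5,p6,p8} | {p7}.
Split {p1,p2,p3,p4,p5,p6,p8} by δ(·,b) → {p1,p2,p4,p5,p6,p8} and {p3}.
Split {p1,p2,p4,p5,p6,p8} by δ(·,a) → {p1,p2,p8} and {p4,p5,p6}.
The partition is now stable with 4 blocks: {p1,p2,p8} | {p7} | {p3} | {p4,p5,p6}.

4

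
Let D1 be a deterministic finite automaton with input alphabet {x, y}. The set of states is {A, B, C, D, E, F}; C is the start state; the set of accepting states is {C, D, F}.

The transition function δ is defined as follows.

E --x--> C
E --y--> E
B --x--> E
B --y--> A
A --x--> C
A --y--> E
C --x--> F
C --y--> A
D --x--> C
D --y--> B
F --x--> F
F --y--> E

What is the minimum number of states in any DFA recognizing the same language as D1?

Reachable states from the start: {A,C,E,F}. Unreachable: {B,D} — drop them.
Start with accepting vs non-accepting: {C,F} | {A,E}.
No further refinement is possible. Final partition (2 blocks): {C,F} | {A,E}.

2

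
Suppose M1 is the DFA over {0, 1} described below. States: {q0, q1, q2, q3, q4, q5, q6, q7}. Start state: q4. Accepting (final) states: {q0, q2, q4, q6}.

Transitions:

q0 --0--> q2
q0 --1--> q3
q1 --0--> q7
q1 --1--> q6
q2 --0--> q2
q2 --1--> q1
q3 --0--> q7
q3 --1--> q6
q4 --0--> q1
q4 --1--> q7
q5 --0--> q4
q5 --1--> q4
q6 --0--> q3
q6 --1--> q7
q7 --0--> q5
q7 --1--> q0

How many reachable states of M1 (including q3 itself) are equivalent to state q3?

Initial partition by acceptance: {q0,q2,q4,q6} | {q1,q3,q5,q7}.
Split {q0,q2,q4,q6} by δ(·,0) → {q0,q2} and {q4,q6}.
On input 0, block {q1,q3,q5,q7} splits into {q1,q3,q7} and {q5}.
Split {q1,q3,q7} by δ(·,0) → {q1,q3} and {q7}.
The partition is now stable with 5 blocks: {q0,q2} | {q1,q3} | {q4,q6} | {q5} | {q7}.
State q3 belongs to the block {q1,q3}, which has 2 states.

2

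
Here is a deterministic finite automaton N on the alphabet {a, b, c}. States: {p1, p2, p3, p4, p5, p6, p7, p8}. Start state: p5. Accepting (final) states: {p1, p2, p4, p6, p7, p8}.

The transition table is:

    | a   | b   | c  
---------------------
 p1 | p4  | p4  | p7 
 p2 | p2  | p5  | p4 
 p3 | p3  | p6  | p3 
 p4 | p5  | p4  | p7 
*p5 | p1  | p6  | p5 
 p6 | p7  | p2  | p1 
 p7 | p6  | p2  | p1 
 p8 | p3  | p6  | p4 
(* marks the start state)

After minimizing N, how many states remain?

5

First remove the unreachable states {p3,p8}; 6 states remain.
Start with accepting vs non-accepting: {p1,p2,p4,p6,p7} | {p5}.
On input a, block {p1,p2,p4,p6,p7} splits into {p1,p2,p6,p7} and {p4}.
Refine {p1,p2,p6,p7} on symbol a: members go to different blocks, giving {p2,p6,p7} and {p1}.
On input b, block {p2,p6,p7} splits into {p6,p7} and {p2}.
Stable partition: {p6,p7} | {p5} | {p4} | {p1} | {p2} — 5 equivalence classes.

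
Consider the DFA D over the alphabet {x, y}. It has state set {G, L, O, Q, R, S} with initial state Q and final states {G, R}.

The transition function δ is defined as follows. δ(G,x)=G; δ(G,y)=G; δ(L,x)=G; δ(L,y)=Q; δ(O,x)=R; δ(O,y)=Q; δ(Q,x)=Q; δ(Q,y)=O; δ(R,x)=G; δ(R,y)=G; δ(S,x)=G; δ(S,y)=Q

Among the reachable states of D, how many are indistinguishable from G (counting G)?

Reachable states from the start: {G,O,Q,R}. Unreachable: {L,S} — drop them.
Initial partition by acceptance: {G,R} | {O,Q}.
On input x, block {O,Q} splits into {O} and {Q}.
No further refinement is possible. Final partition (3 blocks): {G,R} | {O} | {Q}.
State G belongs to the block {G,R}, which has 2 states.

2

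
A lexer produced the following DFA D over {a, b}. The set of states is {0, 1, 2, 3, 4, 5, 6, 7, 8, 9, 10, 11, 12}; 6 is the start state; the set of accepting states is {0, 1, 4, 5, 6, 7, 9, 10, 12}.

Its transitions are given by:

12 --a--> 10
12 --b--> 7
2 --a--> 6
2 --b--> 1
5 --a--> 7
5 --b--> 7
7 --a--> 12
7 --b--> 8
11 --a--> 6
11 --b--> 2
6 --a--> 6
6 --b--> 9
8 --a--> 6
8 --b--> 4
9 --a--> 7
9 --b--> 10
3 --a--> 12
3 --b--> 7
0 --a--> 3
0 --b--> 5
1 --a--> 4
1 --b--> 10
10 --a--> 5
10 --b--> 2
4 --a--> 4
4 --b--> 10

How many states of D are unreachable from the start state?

Starting at 6 and following transitions, the reachable set is {1, 2, 4, 5, 6, 7, 8, 9, 10, 12}. That leaves 0, 3, 11 unreachable — 3 in total.

3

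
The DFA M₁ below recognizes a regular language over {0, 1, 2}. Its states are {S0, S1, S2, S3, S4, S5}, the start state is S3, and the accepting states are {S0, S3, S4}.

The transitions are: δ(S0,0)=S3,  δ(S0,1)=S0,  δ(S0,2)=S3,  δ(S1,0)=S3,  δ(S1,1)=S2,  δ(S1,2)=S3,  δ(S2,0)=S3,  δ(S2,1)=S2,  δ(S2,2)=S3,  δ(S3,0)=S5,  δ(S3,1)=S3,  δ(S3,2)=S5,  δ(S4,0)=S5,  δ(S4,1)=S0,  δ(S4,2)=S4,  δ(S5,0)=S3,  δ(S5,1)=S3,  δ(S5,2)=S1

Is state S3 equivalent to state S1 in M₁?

States {S0,S4} cannot be reached from the start state, so discard them.
P0 = {S3} | {S1,S2,S5}.
Refine {S1,S2,S5} on symbol 1: members go to different blocks, giving {S1,S2} and {S5}.
No further refinement is possible. Final partition (3 blocks): {S3} | {S1,S2} | {S5}.
S3 and S1 end up in different blocks, so they are distinguishable. For instance, the string 'ε' is accepted from only S3.

No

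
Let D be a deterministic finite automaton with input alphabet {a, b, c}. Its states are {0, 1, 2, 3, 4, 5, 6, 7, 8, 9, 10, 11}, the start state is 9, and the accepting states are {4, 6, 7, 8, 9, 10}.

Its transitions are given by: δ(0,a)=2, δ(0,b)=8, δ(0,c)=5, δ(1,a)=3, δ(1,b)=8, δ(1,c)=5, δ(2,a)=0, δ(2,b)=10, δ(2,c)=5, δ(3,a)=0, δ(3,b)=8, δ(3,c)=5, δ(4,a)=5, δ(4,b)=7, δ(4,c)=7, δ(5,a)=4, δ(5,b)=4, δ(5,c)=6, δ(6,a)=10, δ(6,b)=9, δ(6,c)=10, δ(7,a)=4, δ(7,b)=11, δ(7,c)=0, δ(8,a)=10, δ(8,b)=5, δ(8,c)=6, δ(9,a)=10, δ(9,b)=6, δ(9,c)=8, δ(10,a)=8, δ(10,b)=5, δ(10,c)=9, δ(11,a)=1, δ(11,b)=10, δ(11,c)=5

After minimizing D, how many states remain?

All states are reachable from the start state.
P0 = {4,6,7,8,9,10} | {0,1,2,3,5,11}.
Split {4,6,7,8,9,10} by δ(·,a) → {6,7,8,9,10} and {4}.
Split {6,7,8,9,10} by δ(·,a) → {6,8,9,10} and {7}.
On input b, block {6,8,9,10} splits into {6,9} and {8,10}.
Refine {0,1,2,3,5,11} on symbol a: members go to different blocks, giving {0,1,2,3,11} and {5}.
The partition is now stable with 6 blocks: {6,9} | {0,1,2,3,11} | {4} | {7} | {8,10} | {5}.

6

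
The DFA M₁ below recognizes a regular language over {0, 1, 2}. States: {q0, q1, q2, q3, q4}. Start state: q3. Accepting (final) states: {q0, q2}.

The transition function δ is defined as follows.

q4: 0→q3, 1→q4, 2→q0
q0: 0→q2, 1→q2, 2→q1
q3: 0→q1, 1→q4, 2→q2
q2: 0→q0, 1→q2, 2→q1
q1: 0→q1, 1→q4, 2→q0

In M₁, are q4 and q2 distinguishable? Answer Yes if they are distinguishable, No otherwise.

Yes

Initial partition by acceptance: {q0,q2} | {q1,q3,q4}.
No further refinement is possible. Final partition (2 blocks): {q0,q2} | {q1,q3,q4}.
q4 and q2 end up in different blocks, so they are distinguishable. For instance, the string 'ε' is accepted from only q2.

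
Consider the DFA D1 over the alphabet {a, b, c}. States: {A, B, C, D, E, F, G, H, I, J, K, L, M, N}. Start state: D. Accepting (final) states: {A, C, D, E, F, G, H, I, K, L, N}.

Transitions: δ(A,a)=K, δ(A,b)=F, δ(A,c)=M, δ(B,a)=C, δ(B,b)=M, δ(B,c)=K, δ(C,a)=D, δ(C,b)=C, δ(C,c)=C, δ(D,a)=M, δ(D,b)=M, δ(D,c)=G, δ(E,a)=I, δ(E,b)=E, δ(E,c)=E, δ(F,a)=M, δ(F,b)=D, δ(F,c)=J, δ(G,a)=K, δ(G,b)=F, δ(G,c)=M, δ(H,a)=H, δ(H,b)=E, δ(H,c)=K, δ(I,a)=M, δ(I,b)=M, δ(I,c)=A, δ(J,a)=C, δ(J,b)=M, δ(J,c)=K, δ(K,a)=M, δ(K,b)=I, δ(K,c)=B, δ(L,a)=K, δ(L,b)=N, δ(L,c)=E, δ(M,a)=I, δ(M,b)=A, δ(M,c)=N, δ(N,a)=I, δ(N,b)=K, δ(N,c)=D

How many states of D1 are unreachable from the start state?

Starting at D and following transitions, the reachable set is {A, B, C, D, F, G, I, J, K, M, N}. That leaves E, H, L unreachable — 3 in total.

3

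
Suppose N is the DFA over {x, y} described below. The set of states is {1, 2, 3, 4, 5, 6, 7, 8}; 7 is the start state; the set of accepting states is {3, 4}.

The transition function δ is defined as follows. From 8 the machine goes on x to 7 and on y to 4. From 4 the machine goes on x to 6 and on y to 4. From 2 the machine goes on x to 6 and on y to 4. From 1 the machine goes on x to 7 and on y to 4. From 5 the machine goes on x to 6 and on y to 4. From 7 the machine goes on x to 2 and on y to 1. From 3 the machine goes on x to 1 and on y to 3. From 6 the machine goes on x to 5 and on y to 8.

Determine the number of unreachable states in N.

1

No path from 7 leads to 3; the other 7 states are all reachable.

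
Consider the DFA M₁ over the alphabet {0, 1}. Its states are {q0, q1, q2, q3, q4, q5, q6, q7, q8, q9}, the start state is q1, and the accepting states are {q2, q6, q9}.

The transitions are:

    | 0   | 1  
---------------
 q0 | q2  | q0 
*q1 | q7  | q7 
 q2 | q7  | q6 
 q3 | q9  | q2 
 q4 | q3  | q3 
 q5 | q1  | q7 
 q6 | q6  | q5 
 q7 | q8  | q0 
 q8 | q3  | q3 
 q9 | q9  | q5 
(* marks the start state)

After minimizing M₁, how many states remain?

8

Reachable states from the start: {q0,q1,q2,q3,q5,q6,q7,q8,q9}. Unreachable: {q4} — drop them.
Start with accepting vs non-accepting: {q2,q6,q9} | {q0,q1,q3,q5,q7,q8}.
Refine {q2,q6,q9} on symbol 0: members go to different blocks, giving {q6,q9} and {q2}.
Split {q0,q1,q3,q5,q7,q8} by δ(·,0) → {q1,q5,q7,q8} and {q0} and {q3}.
Refine {q1,q5,q7,q8} on symbol 0: members go to different blocks, giving {q1,q5,q7} and {q8}.
Split {q1,q5,q7} by δ(·,0) → {q1,q5} and {q7}.
Refine {q1,q5} on symbol 0: members go to different blocks, giving {q1} and {q5}.
Stable partition: {q6,q9} | {q1} | {q2} | {q0} | {q3} | {q8} | {q7} | {q5} — 8 equivalence classes.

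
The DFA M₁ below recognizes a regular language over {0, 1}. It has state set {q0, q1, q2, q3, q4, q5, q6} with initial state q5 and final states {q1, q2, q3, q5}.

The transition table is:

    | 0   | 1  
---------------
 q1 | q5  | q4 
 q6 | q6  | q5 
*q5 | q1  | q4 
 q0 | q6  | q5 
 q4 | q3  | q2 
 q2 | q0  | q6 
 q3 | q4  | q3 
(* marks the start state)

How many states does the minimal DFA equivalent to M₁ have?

P0 = {q1,q2,q3,q5} | {q0,q4,q6}.
Split {q1,q2,q3,q5} by δ(·,0) → {q1,q5} and {q2,q3}.
Refine {q0,q4,q6} on symbol 0: members go to different blocks, giving {q0,q6} and {q4}.
Split {q2,q3} by δ(·,0) → {q2} and {q3}.
Stable partition: {q1,q5} | {q0,q6} | {q2} | {q4} | {q3} — 5 equivalence classes.

5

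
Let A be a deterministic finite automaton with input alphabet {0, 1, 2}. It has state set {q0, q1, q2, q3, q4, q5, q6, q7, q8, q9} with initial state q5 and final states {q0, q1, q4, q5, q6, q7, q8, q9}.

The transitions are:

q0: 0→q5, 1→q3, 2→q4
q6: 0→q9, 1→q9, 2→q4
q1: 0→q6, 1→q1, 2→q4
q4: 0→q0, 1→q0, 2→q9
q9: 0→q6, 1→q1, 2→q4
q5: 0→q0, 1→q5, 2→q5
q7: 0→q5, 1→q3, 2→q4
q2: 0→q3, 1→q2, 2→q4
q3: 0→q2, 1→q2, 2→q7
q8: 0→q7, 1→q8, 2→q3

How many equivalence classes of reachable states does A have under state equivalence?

Reachable states from the start: {q0,q1,q2,q3,q4,q5,q6,q7,q9}. Unreachable: {q8} — drop them.
P0 = {q0,q1,q4,q5,q6,q7,q9} | {q2,q3}.
Split {q0,q1,q4,q5,q6,q7,q9} by δ(·,1) → {q1,q4,q5,q6,q9} and {q0,q7}.
Refine {q1,q4,q5,q6,q9} on symbol 0: members go to different blocks, giving {q1,q6,q9} and {q4,q5}.
Split {q2,q3} by δ(·,2) → {q2} and {q3}.
Split {q4,q5} by δ(·,1) → {q4} and {q5}.
No further refinement is possible. Final partition (6 blocks): {q1,q6,q9} | {q2} | {q0,q7} | {q4} | {q3} | {q5}.

6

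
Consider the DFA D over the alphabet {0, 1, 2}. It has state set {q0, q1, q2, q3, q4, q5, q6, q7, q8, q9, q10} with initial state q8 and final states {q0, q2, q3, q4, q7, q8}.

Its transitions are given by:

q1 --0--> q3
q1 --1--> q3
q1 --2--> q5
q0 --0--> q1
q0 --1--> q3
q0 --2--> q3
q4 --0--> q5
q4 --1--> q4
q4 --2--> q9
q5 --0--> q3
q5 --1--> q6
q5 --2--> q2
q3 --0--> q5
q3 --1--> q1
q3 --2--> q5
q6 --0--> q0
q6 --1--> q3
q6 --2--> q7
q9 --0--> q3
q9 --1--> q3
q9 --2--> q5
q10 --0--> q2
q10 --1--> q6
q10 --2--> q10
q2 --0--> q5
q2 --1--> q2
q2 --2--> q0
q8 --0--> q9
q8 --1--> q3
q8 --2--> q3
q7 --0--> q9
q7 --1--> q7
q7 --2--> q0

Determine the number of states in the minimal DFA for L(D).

First remove the unreachable states {q4,q10}; 9 states remain.
Initial partition by acceptance: {q0,q2,q3,q7,q8} | {q1,q5,q6,q9}.
On input 1, block {q0,q2,q3,q7,q8} splits into {q0,q2,q7,q8} and {q3}.
Split {q0,q2,q7,q8} by δ(·,1) → {q0,q8} and {q2,q7}.
On input 0, block {q1,q5,q6,q9} splits into {q1,q5,q9} and {q6}.
Split {q1,q5,q9} by δ(·,1) → {q1,q9} and {q5}.
On input 0, block {q2,q7} splits into {q2} and {q7}.
Stable partition: {q0,q8} | {q1,q9} | {q3} | {q2} | {q6} | {q5} | {q7} — 7 equivalence classes.

7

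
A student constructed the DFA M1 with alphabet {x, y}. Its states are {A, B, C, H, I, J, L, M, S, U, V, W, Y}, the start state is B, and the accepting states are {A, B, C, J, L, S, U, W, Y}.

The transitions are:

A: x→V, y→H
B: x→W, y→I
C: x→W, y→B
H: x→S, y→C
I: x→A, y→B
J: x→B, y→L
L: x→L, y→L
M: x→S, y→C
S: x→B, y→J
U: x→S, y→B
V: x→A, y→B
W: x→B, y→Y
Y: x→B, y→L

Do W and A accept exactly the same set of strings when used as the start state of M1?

Reachable states from the start: {A,B,C,H,I,J,L,S,V,W,Y}. Unreachable: {M,U} — drop them.
Initial partition by acceptance: {A,B,C,J,L,S,W,Y} | {H,I,V}.
On input x, block {A,B,C,J,L,S,W,Y} splits into {B,C,J,L,S,W,Y} and {A}.
Refine {B,C,J,L,S,W,Y} on symbol y: members go to different blocks, giving {C,J,L,S,W,Y} and {B}.
Refine {C,J,L,S,W,Y} on symbol x: members go to different blocks, giving {J,S,W,Y} and {C,L}.
Refine {J,S,W,Y} on symbol y: members go to different blocks, giving {S,W} and {J,Y}.
Split {H,I,V} by δ(·,x) → {I,V} and {H}.
Split {C,L} by δ(·,x) → {L} and {C}.
The partition is now stable with 8 blocks: {S,W} | {I,V} | {A} | {B} | {L} | {J,Y} | {H} | {C}.
W and A end up in different blocks, so they are distinguishable. For instance, the string 'x' is accepted from only W.

No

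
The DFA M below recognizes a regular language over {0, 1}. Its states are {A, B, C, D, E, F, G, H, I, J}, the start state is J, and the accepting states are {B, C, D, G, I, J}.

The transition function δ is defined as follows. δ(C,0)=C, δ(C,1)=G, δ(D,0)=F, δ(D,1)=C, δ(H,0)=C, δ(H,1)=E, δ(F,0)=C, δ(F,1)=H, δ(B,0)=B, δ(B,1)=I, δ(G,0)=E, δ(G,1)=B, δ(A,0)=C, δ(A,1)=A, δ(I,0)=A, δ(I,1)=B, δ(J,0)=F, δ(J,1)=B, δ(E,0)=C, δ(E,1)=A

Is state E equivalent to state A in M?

States {D} cannot be reached from the start state, so discard them.
Initial partition by acceptance: {B,C,G,I,J} | {A,E,F,H}.
Split {B,C,G,I,J} by δ(·,0) → {G,I,J} and {B,C}.
The partition is now stable with 3 blocks: {G,I,J} | {A,E,F,H} | {B,C}.
E and A lie in the same block of the stable partition, so they are equivalent — no string distinguishes them.

Yes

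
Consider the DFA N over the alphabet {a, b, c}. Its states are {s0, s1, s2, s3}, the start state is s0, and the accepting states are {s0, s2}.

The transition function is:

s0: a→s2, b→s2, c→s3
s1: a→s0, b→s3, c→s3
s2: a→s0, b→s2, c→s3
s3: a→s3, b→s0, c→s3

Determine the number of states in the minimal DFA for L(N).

Reachable states from the start: {s0,s2,s3}. Unreachable: {s1} — drop them.
Start with accepting vs non-accepting: {s0,s2} | {s3}.
The partition is now stable with 2 blocks: {s0,s2} | {s3}.

2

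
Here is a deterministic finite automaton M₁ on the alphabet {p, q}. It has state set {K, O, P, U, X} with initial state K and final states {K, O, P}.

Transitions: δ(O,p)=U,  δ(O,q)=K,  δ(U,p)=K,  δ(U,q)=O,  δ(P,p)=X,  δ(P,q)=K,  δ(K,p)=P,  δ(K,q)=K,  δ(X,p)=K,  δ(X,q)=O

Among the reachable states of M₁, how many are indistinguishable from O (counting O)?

Every state is reachable, so we keep all 5.
P0 = {K,O,P} | {U,X}.
On input p, block {K,O,P} splits into {O,P} and {K}.
Stable partition: {O,P} | {U,X} | {K} — 3 equivalence classes.
The equivalence class containing O is {O,P}, of size 2.

2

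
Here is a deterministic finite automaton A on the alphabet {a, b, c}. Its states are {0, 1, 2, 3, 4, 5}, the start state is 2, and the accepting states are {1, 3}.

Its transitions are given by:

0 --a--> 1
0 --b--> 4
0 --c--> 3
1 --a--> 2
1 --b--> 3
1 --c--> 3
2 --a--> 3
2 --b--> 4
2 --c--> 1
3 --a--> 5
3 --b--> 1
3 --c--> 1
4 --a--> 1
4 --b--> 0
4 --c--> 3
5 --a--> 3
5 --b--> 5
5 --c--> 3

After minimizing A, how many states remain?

All states are reachable from the start state.
P0 = {1,3} | {0,2,4,5}.
Stable partition: {1,3} | {0,2,4,5} — 2 equivalence classes.

2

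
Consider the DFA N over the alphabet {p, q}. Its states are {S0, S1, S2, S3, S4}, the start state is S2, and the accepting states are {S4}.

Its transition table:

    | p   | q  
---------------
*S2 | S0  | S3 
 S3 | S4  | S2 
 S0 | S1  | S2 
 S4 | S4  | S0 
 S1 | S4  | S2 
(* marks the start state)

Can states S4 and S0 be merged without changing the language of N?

No

P0 = {S4} | {S0,S1,S2,S3}.
On input p, block {S0,S1,S2,S3} splits into {S0,S2} and {S1,S3}.
Split {S0,S2} by δ(·,p) → {S0} and {S2}.
Stable partition: {S4} | {S0} | {S1,S3} | {S2} — 4 equivalence classes.
S4 and S0 end up in different blocks, so they are distinguishable. For instance, the string 'ε' is accepted from only S4.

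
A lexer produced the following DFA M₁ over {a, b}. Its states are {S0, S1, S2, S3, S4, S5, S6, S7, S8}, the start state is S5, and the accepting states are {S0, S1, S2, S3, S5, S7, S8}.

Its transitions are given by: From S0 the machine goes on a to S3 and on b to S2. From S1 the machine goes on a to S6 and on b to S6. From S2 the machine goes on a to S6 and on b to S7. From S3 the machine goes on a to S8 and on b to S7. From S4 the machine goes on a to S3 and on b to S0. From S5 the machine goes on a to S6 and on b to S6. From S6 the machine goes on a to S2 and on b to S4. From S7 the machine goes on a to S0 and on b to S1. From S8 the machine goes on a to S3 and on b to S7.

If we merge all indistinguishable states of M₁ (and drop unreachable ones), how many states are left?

Start with accepting vs non-accepting: {S0,S1,S2,S3,S5,S7,S8} | {S4,S6}.
On input a, block {S0,S1,S2,S3,S5,S7,S8} splits into {S0,S3,S7,S8} and {S1,S2,S5}.
Refine {S0,S3,S7,S8} on symbol b: members go to different blocks, giving {S0,S7} and {S3,S8}.
On input a, block {S0,S7} splits into {S0} and {S7}.
On input a, block {S4,S6} splits into {S4} and {S6}.
On input b, block {S1,S2,S5} splits into {S1,S5} and {S2}.
Stable partition: {S0} | {S4} | {S1,S5} | {S3,S8} | {S7} | {S6} | {S2} — 7 equivalence classes.

7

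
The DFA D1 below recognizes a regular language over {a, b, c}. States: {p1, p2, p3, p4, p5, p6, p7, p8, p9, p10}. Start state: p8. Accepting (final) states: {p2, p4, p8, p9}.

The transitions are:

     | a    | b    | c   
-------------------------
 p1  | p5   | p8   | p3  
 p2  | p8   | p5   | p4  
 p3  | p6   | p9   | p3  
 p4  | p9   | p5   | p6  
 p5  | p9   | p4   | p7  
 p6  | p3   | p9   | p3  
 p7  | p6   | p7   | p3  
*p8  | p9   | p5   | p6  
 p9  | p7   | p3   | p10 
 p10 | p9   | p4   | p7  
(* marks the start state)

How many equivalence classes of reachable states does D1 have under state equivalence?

First remove the unreachable states {p1,p2}; 8 states remain.
Initial partition by acceptance: {p4,p8,p9} | {p3,p5,p6,p7,p10}.
On input a, block {p4,p8,p9} splits into {p4,p8} and {p9}.
Split {p3,p5,p6,p7,p10} by δ(·,a) → {p3,p6,p7} and {p5,p10}.
Split {p3,p6,p7} by δ(·,b) → {p3,p6} and {p7}.
The partition is now stable with 5 blocks: {p4,p8} | {p3,p6} | {p9} | {p5,p10} | {p7}.

5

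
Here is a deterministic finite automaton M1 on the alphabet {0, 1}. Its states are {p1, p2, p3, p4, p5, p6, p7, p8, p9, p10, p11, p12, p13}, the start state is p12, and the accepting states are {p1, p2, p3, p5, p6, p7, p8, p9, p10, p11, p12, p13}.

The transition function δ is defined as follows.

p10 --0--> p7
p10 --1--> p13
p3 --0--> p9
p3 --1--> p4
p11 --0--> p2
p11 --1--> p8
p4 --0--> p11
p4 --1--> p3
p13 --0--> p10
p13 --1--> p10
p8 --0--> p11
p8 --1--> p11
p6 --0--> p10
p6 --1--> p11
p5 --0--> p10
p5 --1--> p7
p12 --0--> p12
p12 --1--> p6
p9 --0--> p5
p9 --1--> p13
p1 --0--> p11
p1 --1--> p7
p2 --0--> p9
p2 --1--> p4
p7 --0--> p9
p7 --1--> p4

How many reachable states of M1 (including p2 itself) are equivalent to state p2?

First remove the unreachable states {p1}; 12 states remain.
Start with accepting vs non-accepting: {p2,p3,p5,p6,p7,p8,p9,p10,p11,p12,p13} | {p4}.
Refine {p2,p3,p5,p6,p7,p8,p9,p10,p11,p12,p13} on symbol 1: members go to different blocks, giving {p5,p6,p8,p9,p10,p11,p12,p13} and {p2,p3,p7}.
On input 0, block {p5,p6,p8,p9,p10,p11,p12,p13} splits into {p5,p6,p8,p9,p12,p13} and {p10,p11}.
Split {p5,p6,p8,p9,p12,p13} by δ(·,0) → {p5,p6,p8,p13} and {p9,p12}.
Refine {p5,p6,p8,p13} on symbol 1: members go to different blocks, giving {p6,p8,p13} and {p5}.
Refine {p9,p12} on symbol 0: members go to different blocks, giving {p9} and {p12}.
No further refinement is possible. Final partition (7 blocks): {p6,p8,p13} | {p4} | {p2,p3,p7} | {p10,p11} | {p9} | {p5} | {p12}.
The equivalence class containing p2 is {p2,p3,p7}, of size 3.

3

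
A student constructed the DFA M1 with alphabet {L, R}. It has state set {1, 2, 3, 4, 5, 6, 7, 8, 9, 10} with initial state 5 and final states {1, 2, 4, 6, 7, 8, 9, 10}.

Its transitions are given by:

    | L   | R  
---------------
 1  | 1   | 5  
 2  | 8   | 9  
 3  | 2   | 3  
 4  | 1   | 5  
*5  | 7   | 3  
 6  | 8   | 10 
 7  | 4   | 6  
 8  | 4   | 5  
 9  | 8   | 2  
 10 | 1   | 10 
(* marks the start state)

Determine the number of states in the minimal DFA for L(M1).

Start with accepting vs non-accepting: {1,2,4,6,7,8,9,10} | {3,5}.
On input R, block {1,2,4,6,7,8,9,10} splits into {2,6,7,9,10} and {1,4,8}.
Stable partition: {2,6,7,9,10} | {3,5} | {1,4,8} — 3 equivalence classes.

3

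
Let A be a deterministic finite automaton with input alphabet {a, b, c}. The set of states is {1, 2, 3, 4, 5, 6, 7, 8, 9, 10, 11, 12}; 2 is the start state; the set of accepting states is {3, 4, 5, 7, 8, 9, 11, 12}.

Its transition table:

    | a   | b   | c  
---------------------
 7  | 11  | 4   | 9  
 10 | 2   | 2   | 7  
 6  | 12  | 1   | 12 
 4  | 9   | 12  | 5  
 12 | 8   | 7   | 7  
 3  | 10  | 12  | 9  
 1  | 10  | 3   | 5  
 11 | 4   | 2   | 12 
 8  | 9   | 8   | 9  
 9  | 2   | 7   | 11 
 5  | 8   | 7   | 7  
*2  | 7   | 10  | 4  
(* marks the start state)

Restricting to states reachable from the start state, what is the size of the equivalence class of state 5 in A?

2

First remove the unreachable states {1,3,6}; 9 states remain.
Start with accepting vs non-accepting: {4,5,7,8,9,11,12} | {2,10}.
Split {4,5,7,8,9,11,12} by δ(·,a) → {4,5,7,8,11,12} and {9}.
Split {4,5,7,8,11,12} by δ(·,a) → {5,7,11,12} and {4,8}.
Split {5,7,11,12} by δ(·,a) → {5,11,12} and {7}.
Split {5,11,12} by δ(·,b) → {5,12} and {11}.
Refine {2,10} on symbol a: members go to different blocks, giving {2} and {10}.
Refine {4,8} on symbol b: members go to different blocks, giving {4} and {8}.
The partition is now stable with 8 blocks: {5,12} | {2} | {9} | {4} | {7} | {11} | {10} | {8}.
The equivalence class containing 5 is {5,12}, of size 2.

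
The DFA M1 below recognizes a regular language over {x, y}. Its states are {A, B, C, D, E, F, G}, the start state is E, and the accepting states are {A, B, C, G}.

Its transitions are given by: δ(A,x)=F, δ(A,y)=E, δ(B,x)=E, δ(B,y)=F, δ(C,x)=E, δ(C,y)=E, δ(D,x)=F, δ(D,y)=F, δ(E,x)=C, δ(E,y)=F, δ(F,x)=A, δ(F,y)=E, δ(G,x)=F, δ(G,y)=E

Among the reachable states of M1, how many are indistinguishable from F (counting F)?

Reachable states from the start: {A,C,E,F}. Unreachable: {B,D,G} — drop them.
P0 = {A,C} | {E,F}.
Stable partition: {A,C} | {E,F} — 2 equivalence classes.
State F belongs to the block {E,F}, which has 2 states.

2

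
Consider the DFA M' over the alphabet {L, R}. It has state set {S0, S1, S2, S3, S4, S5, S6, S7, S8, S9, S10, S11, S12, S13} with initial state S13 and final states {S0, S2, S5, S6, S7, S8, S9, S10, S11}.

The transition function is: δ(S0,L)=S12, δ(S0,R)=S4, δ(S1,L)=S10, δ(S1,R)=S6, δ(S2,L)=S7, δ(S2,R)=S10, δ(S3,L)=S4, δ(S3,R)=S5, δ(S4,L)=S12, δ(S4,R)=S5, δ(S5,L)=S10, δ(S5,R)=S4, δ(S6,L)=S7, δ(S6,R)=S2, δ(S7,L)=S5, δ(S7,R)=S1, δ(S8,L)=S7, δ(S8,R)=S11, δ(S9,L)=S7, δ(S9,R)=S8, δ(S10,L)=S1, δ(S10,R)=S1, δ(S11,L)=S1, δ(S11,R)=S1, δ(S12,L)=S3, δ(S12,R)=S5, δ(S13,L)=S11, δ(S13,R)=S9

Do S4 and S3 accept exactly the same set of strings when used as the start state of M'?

States {S0} cannot be reached from the start state, so discard them.
Initial partition by acceptance: {S2,S5,S6,S7,S8,S9,S10,S11} | {S1,S3,S4,S12,S13}.
Refine {S2,S5,S6,S7,S8,S9,S10,S11} on symbol L: members go to different blocks, giving {S2,S5,S6,S7,S8,S9} and {S10,S11}.
Refine {S2,S5,S6,S7,S8,S9} on symbol L: members go to different blocks, giving {S2,S6,S7,S8,S9} and {S5}.
On input L, block {S2,S6,S7,S8,S9} splits into {S2,S6,S8,S9} and {S7}.
Refine {S2,S6,S8,S9} on symbol R: members go to different blocks, giving {S2,S8} and {S6,S9}.
On input L, block {S1,S3,S4,S12,S13} splits into {S3,S4,S12} and {S1,S13}.
No further refinement is possible. Final partition (7 blocks): {S2,S8} | {S3,S4,S12} | {S10,S11} | {S5} | {S7} | {S6,S9} | {S1,S13}.
S4 and S3 lie in the same block of the stable partition, so they are equivalent — no string distinguishes them.

Yes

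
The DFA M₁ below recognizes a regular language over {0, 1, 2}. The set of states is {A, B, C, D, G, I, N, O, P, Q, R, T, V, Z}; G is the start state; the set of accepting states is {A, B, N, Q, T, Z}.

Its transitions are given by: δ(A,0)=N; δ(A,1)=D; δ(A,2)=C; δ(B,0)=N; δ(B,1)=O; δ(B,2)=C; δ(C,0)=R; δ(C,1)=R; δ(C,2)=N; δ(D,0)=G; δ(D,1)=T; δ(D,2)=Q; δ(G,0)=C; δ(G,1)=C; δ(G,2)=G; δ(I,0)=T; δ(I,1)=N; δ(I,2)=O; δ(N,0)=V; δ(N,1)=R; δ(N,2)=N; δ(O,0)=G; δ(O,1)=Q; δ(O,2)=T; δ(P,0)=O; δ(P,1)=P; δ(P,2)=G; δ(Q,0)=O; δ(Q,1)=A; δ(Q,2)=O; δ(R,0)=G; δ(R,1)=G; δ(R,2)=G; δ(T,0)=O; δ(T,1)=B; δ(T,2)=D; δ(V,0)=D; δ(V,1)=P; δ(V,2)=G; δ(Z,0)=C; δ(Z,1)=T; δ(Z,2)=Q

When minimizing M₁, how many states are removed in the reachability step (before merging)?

2

No path from G leads to I, Z; the other 12 states are all reachable.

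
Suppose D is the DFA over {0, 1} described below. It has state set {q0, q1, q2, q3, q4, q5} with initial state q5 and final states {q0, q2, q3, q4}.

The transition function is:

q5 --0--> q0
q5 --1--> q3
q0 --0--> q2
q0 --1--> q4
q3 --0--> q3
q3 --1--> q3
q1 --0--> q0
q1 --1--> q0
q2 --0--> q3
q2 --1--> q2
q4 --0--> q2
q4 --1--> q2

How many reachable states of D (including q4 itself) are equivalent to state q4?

First remove the unreachable states {q1}; 5 states remain.
Start with accepting vs non-accepting: {q0,q2,q3,q4} | {q5}.
Stable partition: {q0,q2,q3,q4} | {q5} — 2 equivalence classes.
State q4 belongs to the block {q0,q2,q3,q4}, which has 4 states.

4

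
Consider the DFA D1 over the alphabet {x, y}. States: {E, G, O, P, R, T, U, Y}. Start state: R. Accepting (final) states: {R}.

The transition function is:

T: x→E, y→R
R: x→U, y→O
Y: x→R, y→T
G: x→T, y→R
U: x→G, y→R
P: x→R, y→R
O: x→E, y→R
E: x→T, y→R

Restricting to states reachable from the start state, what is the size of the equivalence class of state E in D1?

States {P,Y} cannot be reached from the start state, so discard them.
Start with accepting vs non-accepting: {R} | {E,G,O,T,U}.
No further refinement is possible. Final partition (2 blocks): {R} | {E,G,O,T,U}.
The equivalence class containing E is {E,G,O,T,U}, of size 5.

5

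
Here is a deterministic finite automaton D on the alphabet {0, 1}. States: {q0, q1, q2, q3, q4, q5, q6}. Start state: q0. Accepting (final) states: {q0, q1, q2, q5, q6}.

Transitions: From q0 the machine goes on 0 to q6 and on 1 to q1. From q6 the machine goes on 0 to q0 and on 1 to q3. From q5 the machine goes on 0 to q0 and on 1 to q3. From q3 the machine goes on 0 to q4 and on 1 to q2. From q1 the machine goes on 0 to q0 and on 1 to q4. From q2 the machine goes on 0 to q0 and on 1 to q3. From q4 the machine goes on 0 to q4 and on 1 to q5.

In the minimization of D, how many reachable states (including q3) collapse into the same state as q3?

Start with accepting vs non-accepting: {q0,q1,q2,q5,q6} | {q3,q4}.
On input 1, block {q0,q1,q2,q5,q6} splits into {q1,q2,q5,q6} and {q0}.
The partition is now stable with 3 blocks: {q1,q2,q5,q6} | {q3,q4} | {q0}.
The equivalence class containing q3 is {q3,q4}, of size 2.

2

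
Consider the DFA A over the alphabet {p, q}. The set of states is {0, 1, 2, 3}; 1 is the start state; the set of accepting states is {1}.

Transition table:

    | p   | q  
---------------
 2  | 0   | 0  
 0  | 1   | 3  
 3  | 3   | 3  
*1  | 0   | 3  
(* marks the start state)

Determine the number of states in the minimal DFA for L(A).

States {2} cannot be reached from the start state, so discard them.
Initial partition by acceptance: {1} | {0,3}.
On input p, block {0,3} splits into {0} and {3}.
No further refinement is possible. Final partition (3 blocks): {1} | {0} | {3}.

3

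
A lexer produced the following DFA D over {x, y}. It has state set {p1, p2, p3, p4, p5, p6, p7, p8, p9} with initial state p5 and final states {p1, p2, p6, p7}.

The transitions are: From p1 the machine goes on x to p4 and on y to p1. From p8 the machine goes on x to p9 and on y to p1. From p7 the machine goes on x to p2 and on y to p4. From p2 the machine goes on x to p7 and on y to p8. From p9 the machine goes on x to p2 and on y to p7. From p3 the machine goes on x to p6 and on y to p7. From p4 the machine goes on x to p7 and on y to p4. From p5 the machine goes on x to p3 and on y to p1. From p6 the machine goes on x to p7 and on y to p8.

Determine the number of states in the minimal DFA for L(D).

Initial partition by acceptance: {p1,p2,p6,p7} | {p3,p4,p5,p8,p9}.
On input x, block {p1,p2,p6,p7} splits into {p2,p6,p7} and {p1}.
Split {p3,p4,p5,p8,p9} by δ(·,x) → {p3,p4,p9} and {p5,p8}.
Refine {p2,p6,p7} on symbol y: members go to different blocks, giving {p2,p6} and {p7}.
Split {p3,p4,p9} by δ(·,x) → {p3,p9} and {p4}.
The partition is now stable with 6 blocks: {p2,p6} | {p3,p9} | {p1} | {p5,p8} | {p7} | {p4}.

6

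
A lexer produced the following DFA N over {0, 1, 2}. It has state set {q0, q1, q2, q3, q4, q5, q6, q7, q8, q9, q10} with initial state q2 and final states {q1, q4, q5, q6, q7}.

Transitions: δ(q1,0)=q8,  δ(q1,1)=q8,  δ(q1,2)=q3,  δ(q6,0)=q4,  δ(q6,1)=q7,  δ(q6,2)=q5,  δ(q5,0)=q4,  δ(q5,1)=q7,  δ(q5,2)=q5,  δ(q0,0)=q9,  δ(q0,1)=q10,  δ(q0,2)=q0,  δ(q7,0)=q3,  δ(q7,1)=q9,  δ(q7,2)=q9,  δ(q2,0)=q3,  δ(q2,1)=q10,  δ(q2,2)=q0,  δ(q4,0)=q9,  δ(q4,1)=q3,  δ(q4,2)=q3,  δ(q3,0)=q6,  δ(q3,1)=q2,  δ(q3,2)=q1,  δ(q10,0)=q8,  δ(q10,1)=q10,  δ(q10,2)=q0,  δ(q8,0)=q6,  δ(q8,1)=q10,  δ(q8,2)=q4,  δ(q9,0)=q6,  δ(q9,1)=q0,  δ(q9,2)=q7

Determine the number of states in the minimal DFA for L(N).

All states are reachable from the start state.
P0 = {q1,q4,q5,q6,q7} | {q0,q2,q3,q8,q9,q10}.
On input 0, block {q1,q4,q5,q6,q7} splits into {q1,q4,q7} and {q5,q6}.
On input 0, block {q0,q2,q3,q8,q9,q10} splits into {q0,q2,q10} and {q3,q8,q9}.
The partition is now stable with 4 blocks: {q1,q4,q7} | {q0,q2,q10} | {q5,q6} | {q3,q8,q9}.

4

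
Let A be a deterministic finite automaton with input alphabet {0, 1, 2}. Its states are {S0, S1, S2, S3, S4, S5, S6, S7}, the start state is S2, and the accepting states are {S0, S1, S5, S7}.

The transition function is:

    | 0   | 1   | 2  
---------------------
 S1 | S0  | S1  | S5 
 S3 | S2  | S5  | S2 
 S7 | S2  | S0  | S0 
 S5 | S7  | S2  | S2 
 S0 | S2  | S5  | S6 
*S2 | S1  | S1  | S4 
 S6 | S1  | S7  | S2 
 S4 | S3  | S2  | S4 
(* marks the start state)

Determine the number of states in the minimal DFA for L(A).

8

Every state is reachable, so we keep all 8.
Start with accepting vs non-accepting: {S0,S1,S5,S7} | {S2,S3,S4,S6}.
Refine {S0,S1,S5,S7} on symbol 0: members go to different blocks, giving {S0,S7} and {S1,S5}.
Split {S0,S7} by δ(·,1) → {S0} and {S7}.
Refine {S2,S3,S4,S6} on symbol 0: members go to different blocks, giving {S2,S6} and {S3,S4}.
Split {S2,S6} by δ(·,1) → {S2} and {S6}.
On input 0, block {S1,S5} splits into {S1} and {S5}.
On input 0, block {S3,S4} splits into {S3} and {S4}.
Stable partition: {S0} | {S2} | {S1} | {S7} | {S3} | {S6} | {S5} | {S4} — 8 equivalence classes.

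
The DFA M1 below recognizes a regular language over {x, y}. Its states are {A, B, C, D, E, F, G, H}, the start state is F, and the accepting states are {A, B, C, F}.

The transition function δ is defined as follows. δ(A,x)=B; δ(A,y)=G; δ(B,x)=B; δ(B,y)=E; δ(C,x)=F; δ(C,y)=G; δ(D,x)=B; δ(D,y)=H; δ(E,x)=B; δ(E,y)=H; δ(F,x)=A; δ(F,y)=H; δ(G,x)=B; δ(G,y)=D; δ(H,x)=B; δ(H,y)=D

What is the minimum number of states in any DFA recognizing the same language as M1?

Reachable states from the start: {A,B,D,E,F,G,H}. Unreachable: {C} — drop them.
P0 = {A,B,F} | {D,E,G,H}.
The partition is now stable with 2 blocks: {A,B,F} | {D,E,G,H}.

2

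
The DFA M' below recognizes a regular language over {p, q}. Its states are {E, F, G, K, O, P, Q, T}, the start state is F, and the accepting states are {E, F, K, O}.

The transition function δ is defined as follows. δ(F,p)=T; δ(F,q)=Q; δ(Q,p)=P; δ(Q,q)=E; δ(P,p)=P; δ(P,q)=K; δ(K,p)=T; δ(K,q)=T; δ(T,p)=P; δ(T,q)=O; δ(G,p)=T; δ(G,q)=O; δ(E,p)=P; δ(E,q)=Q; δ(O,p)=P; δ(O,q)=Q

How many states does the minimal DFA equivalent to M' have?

2

Reachable states from the start: {E,F,K,O,P,Q,T}. Unreachable: {G} — drop them.
P0 = {E,F,K,O} | {P,Q,T}.
No further refinement is possible. Final partition (2 blocks): {E,F,K,O} | {P,Q,T}.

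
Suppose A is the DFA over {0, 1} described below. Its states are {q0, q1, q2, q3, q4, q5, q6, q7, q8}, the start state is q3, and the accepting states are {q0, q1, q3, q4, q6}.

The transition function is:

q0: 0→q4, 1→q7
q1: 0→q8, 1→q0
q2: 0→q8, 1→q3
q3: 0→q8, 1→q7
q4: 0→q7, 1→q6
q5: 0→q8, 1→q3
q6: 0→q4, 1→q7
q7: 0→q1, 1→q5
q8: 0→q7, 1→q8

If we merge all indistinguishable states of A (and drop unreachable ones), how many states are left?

7

First remove the unreachable states {q2}; 8 states remain.
Start with accepting vs non-accepting: {q0,q1,q3,q4,q6} | {q5,q7,q8}.
Split {q0,q1,q3,q4,q6} by δ(·,0) → {q1,q3,q4} and {q0,q6}.
On input 1, block {q1,q3,q4} splits into {q1,q4} and {q3}.
On input 0, block {q5,q7,q8} splits into {q5,q8} and {q7}.
Split {q1,q4} by δ(·,0) → {q1} and {q4}.
On input 0, block {q5,q8} splits into {q5} and {q8}.
Stable partition: {q1} | {q5} | {q0,q6} | {q3} | {q7} | {q4} | {q8} — 7 equivalence classes.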